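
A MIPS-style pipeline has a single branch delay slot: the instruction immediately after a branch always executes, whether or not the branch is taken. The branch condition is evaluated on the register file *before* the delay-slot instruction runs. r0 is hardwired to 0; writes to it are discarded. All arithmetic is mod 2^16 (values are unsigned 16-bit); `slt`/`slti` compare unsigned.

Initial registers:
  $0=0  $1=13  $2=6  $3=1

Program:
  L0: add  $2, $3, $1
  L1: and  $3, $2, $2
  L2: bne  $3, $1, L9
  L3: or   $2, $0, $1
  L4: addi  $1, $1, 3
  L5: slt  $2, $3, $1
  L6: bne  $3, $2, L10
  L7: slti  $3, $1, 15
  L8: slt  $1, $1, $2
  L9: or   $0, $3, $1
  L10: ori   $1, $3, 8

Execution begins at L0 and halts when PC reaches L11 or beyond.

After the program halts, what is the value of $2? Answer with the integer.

PC=0  add  $2, $3, $1        | $0=0 $1=13 $2=14 $3=1
PC=1  and  $3, $2, $2        | $0=0 $1=13 $2=14 $3=14
PC=2  bne  $3, $1, L9        | $0=0 $1=13 $2=14 $3=14  [TAKEN]
PC=3  or   $2, $0, $1        | $0=0 $1=13 $2=13 $3=14
PC=9  or   $0, $3, $1        | $0=0 $1=13 $2=13 $3=14
PC=10 ori   $1, $3, 8        | $0=0 $1=14 $2=13 $3=14

13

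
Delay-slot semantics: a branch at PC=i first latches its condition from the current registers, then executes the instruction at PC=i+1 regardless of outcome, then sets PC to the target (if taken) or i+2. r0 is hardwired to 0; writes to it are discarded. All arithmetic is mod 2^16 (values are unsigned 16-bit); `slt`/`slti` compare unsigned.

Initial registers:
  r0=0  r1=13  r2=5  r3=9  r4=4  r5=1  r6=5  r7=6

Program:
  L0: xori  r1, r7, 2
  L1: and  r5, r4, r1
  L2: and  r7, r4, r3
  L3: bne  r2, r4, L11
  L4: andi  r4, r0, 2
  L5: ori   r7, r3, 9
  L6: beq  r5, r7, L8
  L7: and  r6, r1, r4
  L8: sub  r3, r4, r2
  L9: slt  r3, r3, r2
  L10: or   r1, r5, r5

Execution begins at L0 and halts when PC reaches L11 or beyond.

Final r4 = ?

0

#0 xori  r1, r7, 2 ; 0/4/5/9/4/1/5/6
#1 and  r5, r4, r1 ; 0/4/5/9/4/4/5/6
#2 and  r7, r4, r3 ; 0/4/5/9/4/4/5/0
#3 bne  r2, r4, L11 ; 0/4/5/9/4/4/5/0 ; →target
#4 andi  r4, r0, 2 ; 0/4/5/9/0/4/5/0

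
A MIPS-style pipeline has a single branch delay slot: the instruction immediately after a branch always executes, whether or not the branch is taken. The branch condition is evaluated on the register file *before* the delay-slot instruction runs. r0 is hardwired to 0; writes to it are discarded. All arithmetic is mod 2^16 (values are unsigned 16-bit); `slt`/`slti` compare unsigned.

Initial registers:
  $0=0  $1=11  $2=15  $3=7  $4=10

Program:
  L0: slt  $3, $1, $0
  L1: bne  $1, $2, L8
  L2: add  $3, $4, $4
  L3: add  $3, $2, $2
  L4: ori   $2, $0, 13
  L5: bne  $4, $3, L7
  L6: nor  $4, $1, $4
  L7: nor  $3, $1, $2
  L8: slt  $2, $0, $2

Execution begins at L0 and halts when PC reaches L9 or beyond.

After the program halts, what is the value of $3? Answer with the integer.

PC=0  slt  $3, $1, $0        | $0=0 $1=11 $2=15 $3=0 $4=10
PC=1  bne  $1, $2, L8        | $0=0 $1=11 $2=15 $3=0 $4=10  [TAKEN]
PC=2  add  $3, $4, $4        | $0=0 $1=11 $2=15 $3=20 $4=10
PC=8  slt  $2, $0, $2        | $0=0 $1=11 $2=1 $3=20 $4=10

20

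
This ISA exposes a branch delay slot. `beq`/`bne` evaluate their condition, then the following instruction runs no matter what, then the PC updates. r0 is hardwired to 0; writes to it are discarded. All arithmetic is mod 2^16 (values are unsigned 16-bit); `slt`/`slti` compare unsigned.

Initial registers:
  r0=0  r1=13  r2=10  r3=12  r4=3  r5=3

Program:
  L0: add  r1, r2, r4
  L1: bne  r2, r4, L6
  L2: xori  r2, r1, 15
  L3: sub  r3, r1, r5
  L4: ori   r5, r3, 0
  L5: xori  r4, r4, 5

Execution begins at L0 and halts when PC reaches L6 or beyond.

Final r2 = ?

  step pc=0: add  r1, r2, r4  regs=(0,13,10,12,3,3)
  step pc=1: bne  r2, r4, L6  cond=T  regs=(0,13,10,12,3,3)
  step pc=2: xori  r2, r1, 15  regs=(0,13,2,12,3,3)

2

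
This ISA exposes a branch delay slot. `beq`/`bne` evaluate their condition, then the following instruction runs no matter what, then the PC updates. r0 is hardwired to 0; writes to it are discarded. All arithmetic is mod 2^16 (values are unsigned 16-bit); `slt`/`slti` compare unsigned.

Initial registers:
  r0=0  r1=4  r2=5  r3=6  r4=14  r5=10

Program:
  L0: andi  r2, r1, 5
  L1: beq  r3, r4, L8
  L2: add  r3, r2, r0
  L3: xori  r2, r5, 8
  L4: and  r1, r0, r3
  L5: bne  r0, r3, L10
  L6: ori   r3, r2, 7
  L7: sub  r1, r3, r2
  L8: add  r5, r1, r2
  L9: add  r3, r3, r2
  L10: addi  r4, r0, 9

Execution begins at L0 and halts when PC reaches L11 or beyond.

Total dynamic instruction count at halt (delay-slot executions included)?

PC=0  andi  r2, r1, 5        | r0=0 r1=4 r2=4 r3=6 r4=14 r5=10
PC=1  beq  r3, r4, L8        | r0=0 r1=4 r2=4 r3=6 r4=14 r5=10  [not taken]
PC=2  add  r3, r2, r0        | r0=0 r1=4 r2=4 r3=4 r4=14 r5=10
PC=3  xori  r2, r5, 8        | r0=0 r1=4 r2=2 r3=4 r4=14 r5=10
PC=4  and  r1, r0, r3        | r0=0 r1=0 r2=2 r3=4 r4=14 r5=10
PC=5  bne  r0, r3, L10       | r0=0 r1=0 r2=2 r3=4 r4=14 r5=10  [TAKEN]
PC=6  ori   r3, r2, 7        | r0=0 r1=0 r2=2 r3=7 r4=14 r5=10
PC=10 addi  r4, r0, 9        | r0=0 r1=0 r2=2 r3=7 r4=9 r5=10

8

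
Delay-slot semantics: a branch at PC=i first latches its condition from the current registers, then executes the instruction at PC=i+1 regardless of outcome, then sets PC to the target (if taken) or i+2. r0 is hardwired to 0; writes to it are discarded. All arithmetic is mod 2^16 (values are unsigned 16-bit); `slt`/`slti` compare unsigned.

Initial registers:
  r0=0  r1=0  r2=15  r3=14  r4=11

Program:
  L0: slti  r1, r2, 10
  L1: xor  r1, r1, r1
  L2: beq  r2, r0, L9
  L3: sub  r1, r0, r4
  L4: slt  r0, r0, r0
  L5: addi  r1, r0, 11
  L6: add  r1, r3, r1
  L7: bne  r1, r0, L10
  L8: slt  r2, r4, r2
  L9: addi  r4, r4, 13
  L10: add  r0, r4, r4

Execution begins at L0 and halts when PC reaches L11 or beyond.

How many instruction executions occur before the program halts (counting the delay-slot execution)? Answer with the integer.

  step pc=0: slti  r1, r2, 10  regs=(0,0,15,14,11)
  step pc=1: xor  r1, r1, r1  regs=(0,0,15,14,11)
  step pc=2: beq  r2, r0, L9  cond=F  regs=(0,0,15,14,11)
  step pc=3: sub  r1, r0, r4  regs=(0,65525,15,14,11)
  step pc=4: slt  r0, r0, r0  regs=(0,65525,15,14,11)
  step pc=5: addi  r1, r0, 11  regs=(0,11,15,14,11)
  step pc=6: add  r1, r3, r1  regs=(0,25,15,14,11)
  step pc=7: bne  r1, r0, L10  cond=T  regs=(0,25,15,14,11)
  step pc=8: slt  r2, r4, r2  regs=(0,25,1,14,11)
  step pc=10: add  r0, r4, r4  regs=(0,25,1,14,11)

10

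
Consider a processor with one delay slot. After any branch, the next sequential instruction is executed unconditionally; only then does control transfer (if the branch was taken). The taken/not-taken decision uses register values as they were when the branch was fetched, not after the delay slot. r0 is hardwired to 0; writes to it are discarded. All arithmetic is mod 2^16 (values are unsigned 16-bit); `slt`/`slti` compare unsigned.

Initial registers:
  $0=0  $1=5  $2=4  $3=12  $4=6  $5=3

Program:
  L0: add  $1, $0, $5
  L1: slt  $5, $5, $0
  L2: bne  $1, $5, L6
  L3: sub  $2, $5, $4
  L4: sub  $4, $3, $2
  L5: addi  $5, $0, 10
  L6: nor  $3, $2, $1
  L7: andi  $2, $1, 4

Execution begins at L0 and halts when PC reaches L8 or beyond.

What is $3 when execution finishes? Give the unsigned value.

4

[0] add  $1, $0, $5  →  {$0:0, $1:3, $2:4, $3:12, $4:6, $5:3}
[1] slt  $5, $5, $0  →  {$0:0, $1:3, $2:4, $3:12, $4:6, $5:0}
[2] bne  $1, $5, L6  →  {$0:0, $1:3, $2:4, $3:12, $4:6, $5:0}  ⟨branch taken⟩
[3] sub  $2, $5, $4  →  {$0:0, $1:3, $2:65530, $3:12, $4:6, $5:0}
[6] nor  $3, $2, $1  →  {$0:0, $1:3, $2:65530, $3:4, $4:6, $5:0}
[7] andi  $2, $1, 4  →  {$0:0, $1:3, $2:0, $3:4, $4:6, $5:0}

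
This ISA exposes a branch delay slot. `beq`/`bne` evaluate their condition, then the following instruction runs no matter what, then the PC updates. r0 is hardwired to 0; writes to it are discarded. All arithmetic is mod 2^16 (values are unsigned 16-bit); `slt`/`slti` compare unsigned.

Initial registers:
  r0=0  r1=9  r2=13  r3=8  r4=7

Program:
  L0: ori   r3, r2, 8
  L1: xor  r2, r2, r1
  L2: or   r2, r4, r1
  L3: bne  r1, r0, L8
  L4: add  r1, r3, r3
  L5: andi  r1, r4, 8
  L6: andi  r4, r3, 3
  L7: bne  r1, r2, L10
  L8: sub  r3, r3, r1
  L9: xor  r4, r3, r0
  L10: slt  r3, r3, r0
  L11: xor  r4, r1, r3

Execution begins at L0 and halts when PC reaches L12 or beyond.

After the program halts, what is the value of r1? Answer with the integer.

#0 ori   r3, r2, 8 ; 0/9/13/13/7
#1 xor  r2, r2, r1 ; 0/9/4/13/7
#2 or   r2, r4, r1 ; 0/9/15/13/7
#3 bne  r1, r0, L8 ; 0/9/15/13/7 ; →target
#4 add  r1, r3, r3 ; 0/26/15/13/7
#8 sub  r3, r3, r1 ; 0/26/15/65523/7
#9 xor  r4, r3, r0 ; 0/26/15/65523/65523
#10 slt  r3, r3, r0 ; 0/26/15/0/65523
#11 xor  r4, r1, r3 ; 0/26/15/0/26

26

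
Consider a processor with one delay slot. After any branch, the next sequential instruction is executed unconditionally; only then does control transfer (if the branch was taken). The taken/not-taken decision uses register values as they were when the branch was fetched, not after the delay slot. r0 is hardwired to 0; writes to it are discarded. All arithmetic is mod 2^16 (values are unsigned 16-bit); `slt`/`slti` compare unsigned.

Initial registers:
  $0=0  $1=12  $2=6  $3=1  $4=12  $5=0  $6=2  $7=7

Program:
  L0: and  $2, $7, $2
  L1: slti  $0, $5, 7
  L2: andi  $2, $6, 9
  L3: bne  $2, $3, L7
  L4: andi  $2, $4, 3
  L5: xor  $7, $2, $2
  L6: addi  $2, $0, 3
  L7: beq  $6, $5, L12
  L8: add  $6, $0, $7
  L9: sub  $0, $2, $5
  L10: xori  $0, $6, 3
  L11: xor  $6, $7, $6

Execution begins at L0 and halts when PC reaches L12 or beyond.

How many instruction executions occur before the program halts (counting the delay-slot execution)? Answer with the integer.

  step pc=0: and  $2, $7, $2  regs=(0,12,6,1,12,0,2,7)
  step pc=1: slti  $0, $5, 7  regs=(0,12,6,1,12,0,2,7)
  step pc=2: andi  $2, $6, 9  regs=(0,12,0,1,12,0,2,7)
  step pc=3: bne  $2, $3, L7  cond=T  regs=(0,12,0,1,12,0,2,7)
  step pc=4: andi  $2, $4, 3  regs=(0,12,0,1,12,0,2,7)
  step pc=7: beq  $6, $5, L12  cond=F  regs=(0,12,0,1,12,0,2,7)
  step pc=8: add  $6, $0, $7  regs=(0,12,0,1,12,0,7,7)
  step pc=9: sub  $0, $2, $5  regs=(0,12,0,1,12,0,7,7)
  step pc=10: xori  $0, $6, 3  regs=(0,12,0,1,12,0,7,7)
  step pc=11: xor  $6, $7, $6  regs=(0,12,0,1,12,0,0,7)

10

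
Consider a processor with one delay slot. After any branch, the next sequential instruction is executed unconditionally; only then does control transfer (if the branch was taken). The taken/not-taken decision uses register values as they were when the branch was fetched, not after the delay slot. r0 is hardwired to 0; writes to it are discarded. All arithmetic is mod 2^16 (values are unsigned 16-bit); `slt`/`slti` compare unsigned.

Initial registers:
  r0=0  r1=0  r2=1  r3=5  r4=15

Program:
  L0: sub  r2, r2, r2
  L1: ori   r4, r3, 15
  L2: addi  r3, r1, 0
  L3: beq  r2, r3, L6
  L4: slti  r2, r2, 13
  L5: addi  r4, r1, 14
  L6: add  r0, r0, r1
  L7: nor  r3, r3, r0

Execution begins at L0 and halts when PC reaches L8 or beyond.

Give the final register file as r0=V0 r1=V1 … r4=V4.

  step pc=0: sub  r2, r2, r2  regs=(0,0,0,5,15)
  step pc=1: ori   r4, r3, 15  regs=(0,0,0,5,15)
  step pc=2: addi  r3, r1, 0  regs=(0,0,0,0,15)
  step pc=3: beq  r2, r3, L6  cond=T  regs=(0,0,0,0,15)
  step pc=4: slti  r2, r2, 13  regs=(0,0,1,0,15)
  step pc=6: add  r0, r0, r1  regs=(0,0,1,0,15)
  step pc=7: nor  r3, r3, r0  regs=(0,0,1,65535,15)

r0=0 r1=0 r2=1 r3=65535 r4=15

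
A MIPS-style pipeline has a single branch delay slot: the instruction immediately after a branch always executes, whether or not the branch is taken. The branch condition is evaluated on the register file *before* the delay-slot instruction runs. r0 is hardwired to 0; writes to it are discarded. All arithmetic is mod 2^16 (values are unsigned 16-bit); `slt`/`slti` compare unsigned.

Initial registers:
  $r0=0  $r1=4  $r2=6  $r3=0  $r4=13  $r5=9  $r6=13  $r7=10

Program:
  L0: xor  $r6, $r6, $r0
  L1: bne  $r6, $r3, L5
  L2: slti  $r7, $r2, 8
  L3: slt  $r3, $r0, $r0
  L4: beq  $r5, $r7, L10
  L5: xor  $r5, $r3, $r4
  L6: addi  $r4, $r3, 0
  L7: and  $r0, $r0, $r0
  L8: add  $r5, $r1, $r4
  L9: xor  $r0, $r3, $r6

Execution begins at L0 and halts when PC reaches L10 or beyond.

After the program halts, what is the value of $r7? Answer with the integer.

PC=0  xor  $r6, $r6, $r0     | $r0=0 $r1=4 $r2=6 $r3=0 $r4=13 $r5=9 $r6=13 $r7=10
PC=1  bne  $r6, $r3, L5      | $r0=0 $r1=4 $r2=6 $r3=0 $r4=13 $r5=9 $r6=13 $r7=10  [TAKEN]
PC=2  slti  $r7, $r2, 8      | $r0=0 $r1=4 $r2=6 $r3=0 $r4=13 $r5=9 $r6=13 $r7=1
PC=5  xor  $r5, $r3, $r4     | $r0=0 $r1=4 $r2=6 $r3=0 $r4=13 $r5=13 $r6=13 $r7=1
PC=6  addi  $r4, $r3, 0      | $r0=0 $r1=4 $r2=6 $r3=0 $r4=0 $r5=13 $r6=13 $r7=1
PC=7  and  $r0, $r0, $r0     | $r0=0 $r1=4 $r2=6 $r3=0 $r4=0 $r5=13 $r6=13 $r7=1
PC=8  add  $r5, $r1, $r4     | $r0=0 $r1=4 $r2=6 $r3=0 $r4=0 $r5=4 $r6=13 $r7=1
PC=9  xor  $r0, $r3, $r6     | $r0=0 $r1=4 $r2=6 $r3=0 $r4=0 $r5=4 $r6=13 $r7=1

1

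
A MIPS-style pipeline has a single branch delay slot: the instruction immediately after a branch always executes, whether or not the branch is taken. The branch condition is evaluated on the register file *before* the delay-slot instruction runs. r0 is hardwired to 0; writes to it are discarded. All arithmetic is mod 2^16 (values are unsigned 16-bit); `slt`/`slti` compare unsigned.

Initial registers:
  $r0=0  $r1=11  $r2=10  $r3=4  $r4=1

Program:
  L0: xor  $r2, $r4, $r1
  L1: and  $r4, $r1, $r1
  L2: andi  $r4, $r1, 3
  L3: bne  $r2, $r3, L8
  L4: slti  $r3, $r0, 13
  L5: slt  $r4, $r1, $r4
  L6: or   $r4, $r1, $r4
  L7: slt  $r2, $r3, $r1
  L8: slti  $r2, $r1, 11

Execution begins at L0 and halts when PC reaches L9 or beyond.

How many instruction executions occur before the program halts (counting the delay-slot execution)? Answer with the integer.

[0] xor  $r2, $r4, $r1  →  {$r0:0, $r1:11, $r2:10, $r3:4, $r4:1}
[1] and  $r4, $r1, $r1  →  {$r0:0, $r1:11, $r2:10, $r3:4, $r4:11}
[2] andi  $r4, $r1, 3  →  {$r0:0, $r1:11, $r2:10, $r3:4, $r4:3}
[3] bne  $r2, $r3, L8  →  {$r0:0, $r1:11, $r2:10, $r3:4, $r4:3}  ⟨branch taken⟩
[4] slti  $r3, $r0, 13  →  {$r0:0, $r1:11, $r2:10, $r3:1, $r4:3}
[8] slti  $r2, $r1, 11  →  {$r0:0, $r1:11, $r2:0, $r3:1, $r4:3}

6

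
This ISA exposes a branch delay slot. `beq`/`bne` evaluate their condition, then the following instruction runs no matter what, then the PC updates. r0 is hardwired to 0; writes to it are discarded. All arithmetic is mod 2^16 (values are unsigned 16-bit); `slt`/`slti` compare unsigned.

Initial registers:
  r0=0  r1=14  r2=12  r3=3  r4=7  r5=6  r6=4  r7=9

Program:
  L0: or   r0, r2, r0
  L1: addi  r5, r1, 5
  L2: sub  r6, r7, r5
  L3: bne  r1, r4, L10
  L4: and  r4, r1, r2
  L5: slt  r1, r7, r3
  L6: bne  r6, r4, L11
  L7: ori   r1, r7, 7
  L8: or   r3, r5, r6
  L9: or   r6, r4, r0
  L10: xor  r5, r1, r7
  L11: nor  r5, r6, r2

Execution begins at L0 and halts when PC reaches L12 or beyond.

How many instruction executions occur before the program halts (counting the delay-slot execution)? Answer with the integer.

#0 or   r0, r2, r0 ; 0/14/12/3/7/6/4/9
#1 addi  r5, r1, 5 ; 0/14/12/3/7/19/4/9
#2 sub  r6, r7, r5 ; 0/14/12/3/7/19/65526/9
#3 bne  r1, r4, L10 ; 0/14/12/3/7/19/65526/9 ; →target
#4 and  r4, r1, r2 ; 0/14/12/3/12/19/65526/9
#10 xor  r5, r1, r7 ; 0/14/12/3/12/7/65526/9
#11 nor  r5, r6, r2 ; 0/14/12/3/12/1/65526/9

7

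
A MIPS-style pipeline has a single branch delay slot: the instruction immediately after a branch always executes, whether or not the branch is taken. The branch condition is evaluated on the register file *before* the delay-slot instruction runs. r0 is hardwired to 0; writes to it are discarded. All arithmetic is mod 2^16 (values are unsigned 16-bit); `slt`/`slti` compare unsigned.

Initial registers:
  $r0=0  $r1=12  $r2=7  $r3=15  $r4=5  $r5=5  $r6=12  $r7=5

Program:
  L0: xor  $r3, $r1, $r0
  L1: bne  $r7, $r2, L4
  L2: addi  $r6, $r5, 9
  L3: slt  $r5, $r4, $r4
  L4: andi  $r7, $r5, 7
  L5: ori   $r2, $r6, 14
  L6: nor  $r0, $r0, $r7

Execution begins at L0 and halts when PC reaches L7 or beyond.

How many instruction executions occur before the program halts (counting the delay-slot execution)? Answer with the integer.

6

[0] xor  $r3, $r1, $r0  →  {$r0:0, $r1:12, $r2:7, $r3:12, $r4:5, $r5:5, $r6:12, $r7:5}
[1] bne  $r7, $r2, L4  →  {$r0:0, $r1:12, $r2:7, $r3:12, $r4:5, $r5:5, $r6:12, $r7:5}  ⟨branch taken⟩
[2] addi  $r6, $r5, 9  →  {$r0:0, $r1:12, $r2:7, $r3:12, $r4:5, $r5:5, $r6:14, $r7:5}
[4] andi  $r7, $r5, 7  →  {$r0:0, $r1:12, $r2:7, $r3:12, $r4:5, $r5:5, $r6:14, $r7:5}
[5] ori   $r2, $r6, 14  →  {$r0:0, $r1:12, $r2:14, $r3:12, $r4:5, $r5:5, $r6:14, $r7:5}
[6] nor  $r0, $r0, $r7  →  {$r0:0, $r1:12, $r2:14, $r3:12, $r4:5, $r5:5, $r6:14, $r7:5}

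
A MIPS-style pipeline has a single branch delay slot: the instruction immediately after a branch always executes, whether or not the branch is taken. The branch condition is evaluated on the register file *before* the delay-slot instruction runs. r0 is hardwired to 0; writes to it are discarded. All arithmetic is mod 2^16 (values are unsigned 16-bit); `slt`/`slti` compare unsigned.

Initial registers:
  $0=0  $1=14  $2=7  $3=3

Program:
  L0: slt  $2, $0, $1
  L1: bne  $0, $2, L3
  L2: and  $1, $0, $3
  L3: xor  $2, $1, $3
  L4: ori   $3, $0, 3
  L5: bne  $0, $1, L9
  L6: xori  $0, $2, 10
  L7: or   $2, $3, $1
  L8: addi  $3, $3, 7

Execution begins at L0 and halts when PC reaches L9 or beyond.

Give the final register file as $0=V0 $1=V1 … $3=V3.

PC=0  slt  $2, $0, $1        | $0=0 $1=14 $2=1 $3=3
PC=1  bne  $0, $2, L3        | $0=0 $1=14 $2=1 $3=3  [TAKEN]
PC=2  and  $1, $0, $3        | $0=0 $1=0 $2=1 $3=3
PC=3  xor  $2, $1, $3        | $0=0 $1=0 $2=3 $3=3
PC=4  ori   $3, $0, 3        | $0=0 $1=0 $2=3 $3=3
PC=5  bne  $0, $1, L9        | $0=0 $1=0 $2=3 $3=3  [not taken]
PC=6  xori  $0, $2, 10       | $0=0 $1=0 $2=3 $3=3
PC=7  or   $2, $3, $1        | $0=0 $1=0 $2=3 $3=3
PC=8  addi  $3, $3, 7        | $0=0 $1=0 $2=3 $3=10

$0=0 $1=0 $2=3 $3=10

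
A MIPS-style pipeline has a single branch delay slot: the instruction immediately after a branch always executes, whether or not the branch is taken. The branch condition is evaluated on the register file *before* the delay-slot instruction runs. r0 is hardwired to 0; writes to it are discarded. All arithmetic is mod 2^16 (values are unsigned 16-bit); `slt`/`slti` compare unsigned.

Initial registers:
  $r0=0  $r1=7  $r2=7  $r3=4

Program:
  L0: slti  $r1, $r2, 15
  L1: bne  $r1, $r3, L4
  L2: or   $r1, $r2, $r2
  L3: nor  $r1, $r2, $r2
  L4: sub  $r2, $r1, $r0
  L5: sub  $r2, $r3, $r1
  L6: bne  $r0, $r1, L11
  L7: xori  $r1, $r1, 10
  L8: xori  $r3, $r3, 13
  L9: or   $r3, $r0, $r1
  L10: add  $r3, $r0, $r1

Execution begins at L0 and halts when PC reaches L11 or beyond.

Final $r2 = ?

#0 slti  $r1, $r2, 15 ; 0/1/7/4
#1 bne  $r1, $r3, L4 ; 0/1/7/4 ; →target
#2 or   $r1, $r2, $r2 ; 0/7/7/4
#4 sub  $r2, $r1, $r0 ; 0/7/7/4
#5 sub  $r2, $r3, $r1 ; 0/7/65533/4
#6 bne  $r0, $r1, L11 ; 0/7/65533/4 ; →target
#7 xori  $r1, $r1, 10 ; 0/13/65533/4

65533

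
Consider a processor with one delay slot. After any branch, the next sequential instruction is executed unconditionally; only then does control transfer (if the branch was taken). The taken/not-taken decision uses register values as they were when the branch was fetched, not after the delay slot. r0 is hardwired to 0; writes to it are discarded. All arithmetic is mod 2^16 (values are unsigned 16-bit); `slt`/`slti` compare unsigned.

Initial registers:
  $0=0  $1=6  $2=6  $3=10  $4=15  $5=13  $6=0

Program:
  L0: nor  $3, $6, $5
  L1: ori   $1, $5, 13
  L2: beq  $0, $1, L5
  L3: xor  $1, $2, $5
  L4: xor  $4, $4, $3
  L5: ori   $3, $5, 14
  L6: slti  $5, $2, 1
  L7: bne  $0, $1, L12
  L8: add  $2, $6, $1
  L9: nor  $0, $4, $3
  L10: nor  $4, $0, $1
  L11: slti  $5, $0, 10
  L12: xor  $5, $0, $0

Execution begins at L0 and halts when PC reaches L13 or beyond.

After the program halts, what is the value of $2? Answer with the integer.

11

  step pc=0: nor  $3, $6, $5  regs=(0,6,6,65522,15,13,0)
  step pc=1: ori   $1, $5, 13  regs=(0,13,6,65522,15,13,0)
  step pc=2: beq  $0, $1, L5  cond=F  regs=(0,13,6,65522,15,13,0)
  step pc=3: xor  $1, $2, $5  regs=(0,11,6,65522,15,13,0)
  step pc=4: xor  $4, $4, $3  regs=(0,11,6,65522,65533,13,0)
  step pc=5: ori   $3, $5, 14  regs=(0,11,6,15,65533,13,0)
  step pc=6: slti  $5, $2, 1  regs=(0,11,6,15,65533,0,0)
  step pc=7: bne  $0, $1, L12  cond=T  regs=(0,11,6,15,65533,0,0)
  step pc=8: add  $2, $6, $1  regs=(0,11,11,15,65533,0,0)
  step pc=12: xor  $5, $0, $0  regs=(0,11,11,15,65533,0,0)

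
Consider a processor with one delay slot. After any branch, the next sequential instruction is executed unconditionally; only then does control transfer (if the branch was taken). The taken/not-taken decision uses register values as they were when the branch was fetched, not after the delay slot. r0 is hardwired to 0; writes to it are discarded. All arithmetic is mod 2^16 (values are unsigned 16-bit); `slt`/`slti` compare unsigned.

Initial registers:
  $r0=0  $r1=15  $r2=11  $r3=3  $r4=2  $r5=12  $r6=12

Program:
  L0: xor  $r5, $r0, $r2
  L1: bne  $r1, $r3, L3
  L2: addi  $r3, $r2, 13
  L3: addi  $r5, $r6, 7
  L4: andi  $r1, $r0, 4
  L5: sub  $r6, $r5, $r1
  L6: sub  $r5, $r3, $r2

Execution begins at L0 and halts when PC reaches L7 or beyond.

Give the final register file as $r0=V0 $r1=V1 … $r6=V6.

$r0=0 $r1=0 $r2=11 $r3=24 $r4=2 $r5=13 $r6=19

PC=0  xor  $r5, $r0, $r2     | $r0=0 $r1=15 $r2=11 $r3=3 $r4=2 $r5=11 $r6=12
PC=1  bne  $r1, $r3, L3      | $r0=0 $r1=15 $r2=11 $r3=3 $r4=2 $r5=11 $r6=12  [TAKEN]
PC=2  addi  $r3, $r2, 13     | $r0=0 $r1=15 $r2=11 $r3=24 $r4=2 $r5=11 $r6=12
PC=3  addi  $r5, $r6, 7      | $r0=0 $r1=15 $r2=11 $r3=24 $r4=2 $r5=19 $r6=12
PC=4  andi  $r1, $r0, 4      | $r0=0 $r1=0 $r2=11 $r3=24 $r4=2 $r5=19 $r6=12
PC=5  sub  $r6, $r5, $r1     | $r0=0 $r1=0 $r2=11 $r3=24 $r4=2 $r5=19 $r6=19
PC=6  sub  $r5, $r3, $r2     | $r0=0 $r1=0 $r2=11 $r3=24 $r4=2 $r5=13 $r6=19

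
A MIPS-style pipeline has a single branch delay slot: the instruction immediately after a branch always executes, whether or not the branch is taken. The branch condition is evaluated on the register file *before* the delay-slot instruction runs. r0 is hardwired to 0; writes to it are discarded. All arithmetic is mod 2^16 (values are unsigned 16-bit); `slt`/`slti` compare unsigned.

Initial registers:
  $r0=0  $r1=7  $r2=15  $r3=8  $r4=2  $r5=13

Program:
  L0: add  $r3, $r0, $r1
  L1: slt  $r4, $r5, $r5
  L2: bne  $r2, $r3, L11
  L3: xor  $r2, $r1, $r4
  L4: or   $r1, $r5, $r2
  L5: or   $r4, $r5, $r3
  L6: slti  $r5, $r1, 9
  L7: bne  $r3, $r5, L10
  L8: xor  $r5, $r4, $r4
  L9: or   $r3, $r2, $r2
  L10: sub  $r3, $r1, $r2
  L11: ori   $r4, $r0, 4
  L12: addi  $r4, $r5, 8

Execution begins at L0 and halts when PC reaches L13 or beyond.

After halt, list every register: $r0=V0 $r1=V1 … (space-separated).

$r0=0 $r1=7 $r2=7 $r3=7 $r4=21 $r5=13

PC=0  add  $r3, $r0, $r1     | $r0=0 $r1=7 $r2=15 $r3=7 $r4=2 $r5=13
PC=1  slt  $r4, $r5, $r5     | $r0=0 $r1=7 $r2=15 $r3=7 $r4=0 $r5=13
PC=2  bne  $r2, $r3, L11     | $r0=0 $r1=7 $r2=15 $r3=7 $r4=0 $r5=13  [TAKEN]
PC=3  xor  $r2, $r1, $r4     | $r0=0 $r1=7 $r2=7 $r3=7 $r4=0 $r5=13
PC=11 ori   $r4, $r0, 4      | $r0=0 $r1=7 $r2=7 $r3=7 $r4=4 $r5=13
PC=12 addi  $r4, $r5, 8      | $r0=0 $r1=7 $r2=7 $r3=7 $r4=21 $r5=13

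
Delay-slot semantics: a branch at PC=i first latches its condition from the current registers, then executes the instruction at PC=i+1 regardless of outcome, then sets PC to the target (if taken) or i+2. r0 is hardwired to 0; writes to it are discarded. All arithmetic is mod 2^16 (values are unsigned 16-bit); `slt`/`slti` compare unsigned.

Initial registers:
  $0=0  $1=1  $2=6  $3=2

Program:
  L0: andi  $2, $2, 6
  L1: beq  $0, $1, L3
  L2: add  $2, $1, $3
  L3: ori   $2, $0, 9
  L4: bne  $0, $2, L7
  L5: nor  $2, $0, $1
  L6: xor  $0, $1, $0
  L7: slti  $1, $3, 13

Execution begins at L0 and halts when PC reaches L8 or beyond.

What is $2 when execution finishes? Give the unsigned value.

#0 andi  $2, $2, 6 ; 0/1/6/2
#1 beq  $0, $1, L3 ; 0/1/6/2 ; →fallthru
#2 add  $2, $1, $3 ; 0/1/3/2
#3 ori   $2, $0, 9 ; 0/1/9/2
#4 bne  $0, $2, L7 ; 0/1/9/2 ; →target
#5 nor  $2, $0, $1 ; 0/1/65534/2
#7 slti  $1, $3, 13 ; 0/1/65534/2

65534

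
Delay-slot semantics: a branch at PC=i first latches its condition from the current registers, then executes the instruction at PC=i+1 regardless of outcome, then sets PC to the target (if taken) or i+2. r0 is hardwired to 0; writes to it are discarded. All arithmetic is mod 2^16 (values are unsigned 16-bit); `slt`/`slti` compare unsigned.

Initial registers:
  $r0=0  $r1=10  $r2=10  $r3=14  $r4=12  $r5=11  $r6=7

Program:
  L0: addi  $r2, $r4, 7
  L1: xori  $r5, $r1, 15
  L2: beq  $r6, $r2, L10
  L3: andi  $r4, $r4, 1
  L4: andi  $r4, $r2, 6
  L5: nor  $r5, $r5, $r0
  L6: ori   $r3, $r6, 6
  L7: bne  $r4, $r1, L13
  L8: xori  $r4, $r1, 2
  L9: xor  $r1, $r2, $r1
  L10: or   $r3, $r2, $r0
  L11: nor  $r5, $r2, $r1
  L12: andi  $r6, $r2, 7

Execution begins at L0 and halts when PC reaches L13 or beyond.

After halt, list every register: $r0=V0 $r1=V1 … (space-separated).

$r0=0 $r1=10 $r2=19 $r3=7 $r4=8 $r5=65530 $r6=7

PC=0  addi  $r2, $r4, 7      | $r0=0 $r1=10 $r2=19 $r3=14 $r4=12 $r5=11 $r6=7
PC=1  xori  $r5, $r1, 15     | $r0=0 $r1=10 $r2=19 $r3=14 $r4=12 $r5=5 $r6=7
PC=2  beq  $r6, $r2, L10     | $r0=0 $r1=10 $r2=19 $r3=14 $r4=12 $r5=5 $r6=7  [not taken]
PC=3  andi  $r4, $r4, 1      | $r0=0 $r1=10 $r2=19 $r3=14 $r4=0 $r5=5 $r6=7
PC=4  andi  $r4, $r2, 6      | $r0=0 $r1=10 $r2=19 $r3=14 $r4=2 $r5=5 $r6=7
PC=5  nor  $r5, $r5, $r0     | $r0=0 $r1=10 $r2=19 $r3=14 $r4=2 $r5=65530 $r6=7
PC=6  ori   $r3, $r6, 6      | $r0=0 $r1=10 $r2=19 $r3=7 $r4=2 $r5=65530 $r6=7
PC=7  bne  $r4, $r1, L13     | $r0=0 $r1=10 $r2=19 $r3=7 $r4=2 $r5=65530 $r6=7  [TAKEN]
PC=8  xori  $r4, $r1, 2      | $r0=0 $r1=10 $r2=19 $r3=7 $r4=8 $r5=65530 $r6=7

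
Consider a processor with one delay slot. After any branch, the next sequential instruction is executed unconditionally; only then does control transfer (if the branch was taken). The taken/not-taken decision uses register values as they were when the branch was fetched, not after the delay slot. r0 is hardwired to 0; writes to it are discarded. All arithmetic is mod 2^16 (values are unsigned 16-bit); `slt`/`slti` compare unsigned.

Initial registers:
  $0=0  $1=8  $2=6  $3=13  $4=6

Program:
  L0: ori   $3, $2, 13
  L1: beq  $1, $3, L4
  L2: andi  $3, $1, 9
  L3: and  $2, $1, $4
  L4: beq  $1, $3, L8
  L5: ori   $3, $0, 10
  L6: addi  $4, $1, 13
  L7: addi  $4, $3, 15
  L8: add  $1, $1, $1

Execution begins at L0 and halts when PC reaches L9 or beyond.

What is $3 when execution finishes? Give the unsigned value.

[0] ori   $3, $2, 13  →  {$0:0, $1:8, $2:6, $3:15, $4:6}
[1] beq  $1, $3, L4  →  {$0:0, $1:8, $2:6, $3:15, $4:6}  ⟨branch fallthrough⟩
[2] andi  $3, $1, 9  →  {$0:0, $1:8, $2:6, $3:8, $4:6}
[3] and  $2, $1, $4  →  {$0:0, $1:8, $2:0, $3:8, $4:6}
[4] beq  $1, $3, L8  →  {$0:0, $1:8, $2:0, $3:8, $4:6}  ⟨branch taken⟩
[5] ori   $3, $0, 10  →  {$0:0, $1:8, $2:0, $3:10, $4:6}
[8] add  $1, $1, $1  →  {$0:0, $1:16, $2:0, $3:10, $4:6}

10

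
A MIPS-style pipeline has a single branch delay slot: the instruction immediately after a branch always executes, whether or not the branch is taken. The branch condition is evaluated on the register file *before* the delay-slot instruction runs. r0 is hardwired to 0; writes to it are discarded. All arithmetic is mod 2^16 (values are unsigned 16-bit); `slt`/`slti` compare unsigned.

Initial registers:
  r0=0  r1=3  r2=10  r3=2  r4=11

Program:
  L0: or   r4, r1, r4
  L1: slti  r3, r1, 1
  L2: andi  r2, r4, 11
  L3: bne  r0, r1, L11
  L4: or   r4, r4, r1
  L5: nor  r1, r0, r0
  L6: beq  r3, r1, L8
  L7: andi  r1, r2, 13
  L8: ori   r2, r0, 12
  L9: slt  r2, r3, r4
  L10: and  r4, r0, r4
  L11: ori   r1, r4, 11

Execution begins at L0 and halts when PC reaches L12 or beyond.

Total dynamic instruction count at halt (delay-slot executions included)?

#0 or   r4, r1, r4 ; 0/3/10/2/11
#1 slti  r3, r1, 1 ; 0/3/10/0/11
#2 andi  r2, r4, 11 ; 0/3/11/0/11
#3 bne  r0, r1, L11 ; 0/3/11/0/11 ; →target
#4 or   r4, r4, r1 ; 0/3/11/0/11
#11 ori   r1, r4, 11 ; 0/11/11/0/11

6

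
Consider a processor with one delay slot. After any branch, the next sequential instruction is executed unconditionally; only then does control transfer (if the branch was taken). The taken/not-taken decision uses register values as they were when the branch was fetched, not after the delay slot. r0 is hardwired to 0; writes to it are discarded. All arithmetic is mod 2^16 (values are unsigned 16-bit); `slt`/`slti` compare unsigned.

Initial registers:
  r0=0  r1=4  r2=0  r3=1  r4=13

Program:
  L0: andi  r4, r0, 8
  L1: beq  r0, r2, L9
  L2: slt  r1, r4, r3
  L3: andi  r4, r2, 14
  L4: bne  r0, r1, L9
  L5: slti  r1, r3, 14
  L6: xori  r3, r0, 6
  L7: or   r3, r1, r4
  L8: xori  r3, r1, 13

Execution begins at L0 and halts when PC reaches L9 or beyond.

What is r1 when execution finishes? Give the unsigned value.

  step pc=0: andi  r4, r0, 8  regs=(0,4,0,1,0)
  step pc=1: beq  r0, r2, L9  cond=T  regs=(0,4,0,1,0)
  step pc=2: slt  r1, r4, r3  regs=(0,1,0,1,0)

1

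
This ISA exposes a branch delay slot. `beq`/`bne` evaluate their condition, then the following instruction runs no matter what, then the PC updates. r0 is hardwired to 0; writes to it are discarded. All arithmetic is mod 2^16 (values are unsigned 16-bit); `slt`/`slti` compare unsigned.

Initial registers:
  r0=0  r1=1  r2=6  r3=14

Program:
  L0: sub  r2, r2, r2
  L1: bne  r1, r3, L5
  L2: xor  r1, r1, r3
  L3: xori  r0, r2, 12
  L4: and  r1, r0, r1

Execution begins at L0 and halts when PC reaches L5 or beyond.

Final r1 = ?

15

  step pc=0: sub  r2, r2, r2  regs=(0,1,0,14)
  step pc=1: bne  r1, r3, L5  cond=T  regs=(0,1,0,14)
  step pc=2: xor  r1, r1, r3  regs=(0,15,0,14)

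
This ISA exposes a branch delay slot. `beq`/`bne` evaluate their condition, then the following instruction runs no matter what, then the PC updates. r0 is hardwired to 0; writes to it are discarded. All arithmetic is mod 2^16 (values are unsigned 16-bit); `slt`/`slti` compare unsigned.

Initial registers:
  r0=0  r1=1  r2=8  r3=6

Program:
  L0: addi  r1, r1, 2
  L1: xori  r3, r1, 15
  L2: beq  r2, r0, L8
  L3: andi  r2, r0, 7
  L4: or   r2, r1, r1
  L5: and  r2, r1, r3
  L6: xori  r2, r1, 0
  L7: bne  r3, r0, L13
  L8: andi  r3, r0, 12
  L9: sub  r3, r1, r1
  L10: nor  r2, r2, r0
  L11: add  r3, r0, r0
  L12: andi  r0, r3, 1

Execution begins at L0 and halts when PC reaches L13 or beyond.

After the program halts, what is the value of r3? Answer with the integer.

0

PC=0  addi  r1, r1, 2        | r0=0 r1=3 r2=8 r3=6
PC=1  xori  r3, r1, 15       | r0=0 r1=3 r2=8 r3=12
PC=2  beq  r2, r0, L8        | r0=0 r1=3 r2=8 r3=12  [not taken]
PC=3  andi  r2, r0, 7        | r0=0 r1=3 r2=0 r3=12
PC=4  or   r2, r1, r1        | r0=0 r1=3 r2=3 r3=12
PC=5  and  r2, r1, r3        | r0=0 r1=3 r2=0 r3=12
PC=6  xori  r2, r1, 0        | r0=0 r1=3 r2=3 r3=12
PC=7  bne  r3, r0, L13       | r0=0 r1=3 r2=3 r3=12  [TAKEN]
PC=8  andi  r3, r0, 12       | r0=0 r1=3 r2=3 r3=0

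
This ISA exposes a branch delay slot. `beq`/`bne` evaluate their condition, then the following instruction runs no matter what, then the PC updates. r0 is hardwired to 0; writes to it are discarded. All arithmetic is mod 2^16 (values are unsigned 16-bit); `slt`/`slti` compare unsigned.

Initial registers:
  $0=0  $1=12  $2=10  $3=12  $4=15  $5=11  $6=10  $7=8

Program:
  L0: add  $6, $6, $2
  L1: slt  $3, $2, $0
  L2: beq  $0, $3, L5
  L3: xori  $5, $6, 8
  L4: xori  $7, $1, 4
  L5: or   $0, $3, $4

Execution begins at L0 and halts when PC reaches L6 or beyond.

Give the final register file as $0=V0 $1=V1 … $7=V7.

$0=0 $1=12 $2=10 $3=0 $4=15 $5=28 $6=20 $7=8

  step pc=0: add  $6, $6, $2  regs=(0,12,10,12,15,11,20,8)
  step pc=1: slt  $3, $2, $0  regs=(0,12,10,0,15,11,20,8)
  step pc=2: beq  $0, $3, L5  cond=T  regs=(0,12,10,0,15,11,20,8)
  step pc=3: xori  $5, $6, 8  regs=(0,12,10,0,15,28,20,8)
  step pc=5: or   $0, $3, $4  regs=(0,12,10,0,15,28,20,8)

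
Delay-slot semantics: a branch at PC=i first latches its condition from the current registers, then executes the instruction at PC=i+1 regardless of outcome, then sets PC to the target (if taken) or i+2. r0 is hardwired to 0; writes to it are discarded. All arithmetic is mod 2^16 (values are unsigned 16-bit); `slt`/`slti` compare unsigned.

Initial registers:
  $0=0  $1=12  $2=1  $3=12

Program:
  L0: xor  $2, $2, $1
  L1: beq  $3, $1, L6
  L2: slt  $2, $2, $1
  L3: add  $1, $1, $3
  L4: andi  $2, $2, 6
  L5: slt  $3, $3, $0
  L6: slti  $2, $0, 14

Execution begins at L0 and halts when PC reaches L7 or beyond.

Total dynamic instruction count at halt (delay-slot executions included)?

  step pc=0: xor  $2, $2, $1  regs=(0,12,13,12)
  step pc=1: beq  $3, $1, L6  cond=T  regs=(0,12,13,12)
  step pc=2: slt  $2, $2, $1  regs=(0,12,0,12)
  step pc=6: slti  $2, $0, 14  regs=(0,12,1,12)

4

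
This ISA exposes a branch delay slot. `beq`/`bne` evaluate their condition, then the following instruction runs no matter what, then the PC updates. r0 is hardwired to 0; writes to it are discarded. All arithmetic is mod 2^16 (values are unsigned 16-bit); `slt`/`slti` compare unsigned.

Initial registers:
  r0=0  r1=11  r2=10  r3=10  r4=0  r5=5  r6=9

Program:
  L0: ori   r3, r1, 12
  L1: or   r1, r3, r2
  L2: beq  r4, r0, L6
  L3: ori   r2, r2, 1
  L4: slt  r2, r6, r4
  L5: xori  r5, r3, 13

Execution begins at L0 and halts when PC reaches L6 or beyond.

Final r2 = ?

#0 ori   r3, r1, 12 ; 0/11/10/15/0/5/9
#1 or   r1, r3, r2 ; 0/15/10/15/0/5/9
#2 beq  r4, r0, L6 ; 0/15/10/15/0/5/9 ; →target
#3 ori   r2, r2, 1 ; 0/15/11/15/0/5/9

11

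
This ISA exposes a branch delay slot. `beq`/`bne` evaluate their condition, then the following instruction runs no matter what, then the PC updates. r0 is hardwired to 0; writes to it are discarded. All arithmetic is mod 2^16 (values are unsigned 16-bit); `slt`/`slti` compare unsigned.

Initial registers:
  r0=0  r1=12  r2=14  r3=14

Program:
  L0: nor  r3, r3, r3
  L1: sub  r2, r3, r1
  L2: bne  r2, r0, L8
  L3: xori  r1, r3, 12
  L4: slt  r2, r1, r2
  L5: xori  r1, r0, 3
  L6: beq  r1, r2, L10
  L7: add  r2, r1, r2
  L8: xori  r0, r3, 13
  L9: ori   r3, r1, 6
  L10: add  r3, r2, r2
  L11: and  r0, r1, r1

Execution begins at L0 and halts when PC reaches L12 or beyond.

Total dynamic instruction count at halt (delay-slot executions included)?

8

  step pc=0: nor  r3, r3, r3  regs=(0,12,14,65521)
  step pc=1: sub  r2, r3, r1  regs=(0,12,65509,65521)
  step pc=2: bne  r2, r0, L8  cond=T  regs=(0,12,65509,65521)
  step pc=3: xori  r1, r3, 12  regs=(0,65533,65509,65521)
  step pc=8: xori  r0, r3, 13  regs=(0,65533,65509,65521)
  step pc=9: ori   r3, r1, 6  regs=(0,65533,65509,65535)
  step pc=10: add  r3, r2, r2  regs=(0,65533,65509,65482)
  step pc=11: and  r0, r1, r1  regs=(0,65533,65509,65482)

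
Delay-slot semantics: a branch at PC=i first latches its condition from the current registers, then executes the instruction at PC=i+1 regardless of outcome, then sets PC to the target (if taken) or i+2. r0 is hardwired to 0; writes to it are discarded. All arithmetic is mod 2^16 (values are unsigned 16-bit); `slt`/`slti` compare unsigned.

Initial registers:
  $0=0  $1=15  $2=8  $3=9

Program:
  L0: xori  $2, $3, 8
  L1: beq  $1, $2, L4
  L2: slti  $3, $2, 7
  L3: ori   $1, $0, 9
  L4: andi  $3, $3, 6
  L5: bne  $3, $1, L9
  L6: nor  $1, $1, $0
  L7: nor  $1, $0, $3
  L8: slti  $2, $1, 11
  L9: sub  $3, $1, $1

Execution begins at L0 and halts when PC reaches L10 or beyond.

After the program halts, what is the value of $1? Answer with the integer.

#0 xori  $2, $3, 8 ; 0/15/1/9
#1 beq  $1, $2, L4 ; 0/15/1/9 ; →fallthru
#2 slti  $3, $2, 7 ; 0/15/1/1
#3 ori   $1, $0, 9 ; 0/9/1/1
#4 andi  $3, $3, 6 ; 0/9/1/0
#5 bne  $3, $1, L9 ; 0/9/1/0 ; →target
#6 nor  $1, $1, $0 ; 0/65526/1/0
#9 sub  $3, $1, $1 ; 0/65526/1/0

65526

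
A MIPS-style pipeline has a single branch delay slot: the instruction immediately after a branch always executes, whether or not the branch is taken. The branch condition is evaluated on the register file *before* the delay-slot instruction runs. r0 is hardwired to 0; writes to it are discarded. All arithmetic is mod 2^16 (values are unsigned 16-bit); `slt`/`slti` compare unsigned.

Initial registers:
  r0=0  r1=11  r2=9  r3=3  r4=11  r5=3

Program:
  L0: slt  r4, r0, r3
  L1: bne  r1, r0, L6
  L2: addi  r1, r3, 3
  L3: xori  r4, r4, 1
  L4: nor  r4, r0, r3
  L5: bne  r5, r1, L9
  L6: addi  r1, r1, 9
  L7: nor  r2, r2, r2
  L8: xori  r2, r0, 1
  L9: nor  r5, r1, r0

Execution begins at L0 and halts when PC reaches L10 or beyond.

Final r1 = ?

15

  step pc=0: slt  r4, r0, r3  regs=(0,11,9,3,1,3)
  step pc=1: bne  r1, r0, L6  cond=T  regs=(0,11,9,3,1,3)
  step pc=2: addi  r1, r3, 3  regs=(0,6,9,3,1,3)
  step pc=6: addi  r1, r1, 9  regs=(0,15,9,3,1,3)
  step pc=7: nor  r2, r2, r2  regs=(0,15,65526,3,1,3)
  step pc=8: xori  r2, r0, 1  regs=(0,15,1,3,1,3)
  step pc=9: nor  r5, r1, r0  regs=(0,15,1,3,1,65520)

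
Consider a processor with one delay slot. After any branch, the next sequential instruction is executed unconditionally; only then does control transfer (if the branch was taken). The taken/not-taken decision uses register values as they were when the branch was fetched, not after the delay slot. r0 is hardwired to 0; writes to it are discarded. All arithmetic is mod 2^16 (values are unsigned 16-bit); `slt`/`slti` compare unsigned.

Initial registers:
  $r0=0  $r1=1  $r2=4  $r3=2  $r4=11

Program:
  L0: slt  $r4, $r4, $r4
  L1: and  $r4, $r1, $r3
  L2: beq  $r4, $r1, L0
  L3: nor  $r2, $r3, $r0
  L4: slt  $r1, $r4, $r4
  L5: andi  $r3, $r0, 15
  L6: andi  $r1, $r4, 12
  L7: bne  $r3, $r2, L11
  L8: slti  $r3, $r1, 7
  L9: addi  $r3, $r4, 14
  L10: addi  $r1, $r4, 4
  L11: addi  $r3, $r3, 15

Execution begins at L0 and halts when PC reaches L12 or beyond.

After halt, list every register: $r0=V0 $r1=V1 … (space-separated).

$r0=0 $r1=0 $r2=65533 $r3=16 $r4=0

PC=0  slt  $r4, $r4, $r4     | $r0=0 $r1=1 $r2=4 $r3=2 $r4=0
PC=1  and  $r4, $r1, $r3     | $r0=0 $r1=1 $r2=4 $r3=2 $r4=0
PC=2  beq  $r4, $r1, L0      | $r0=0 $r1=1 $r2=4 $r3=2 $r4=0  [not taken]
PC=3  nor  $r2, $r3, $r0     | $r0=0 $r1=1 $r2=65533 $r3=2 $r4=0
PC=4  slt  $r1, $r4, $r4     | $r0=0 $r1=0 $r2=65533 $r3=2 $r4=0
PC=5  andi  $r3, $r0, 15     | $r0=0 $r1=0 $r2=65533 $r3=0 $r4=0
PC=6  andi  $r1, $r4, 12     | $r0=0 $r1=0 $r2=65533 $r3=0 $r4=0
PC=7  bne  $r3, $r2, L11     | $r0=0 $r1=0 $r2=65533 $r3=0 $r4=0  [TAKEN]
PC=8  slti  $r3, $r1, 7      | $r0=0 $r1=0 $r2=65533 $r3=1 $r4=0
PC=11 addi  $r3, $r3, 15     | $r0=0 $r1=0 $r2=65533 $r3=16 $r4=0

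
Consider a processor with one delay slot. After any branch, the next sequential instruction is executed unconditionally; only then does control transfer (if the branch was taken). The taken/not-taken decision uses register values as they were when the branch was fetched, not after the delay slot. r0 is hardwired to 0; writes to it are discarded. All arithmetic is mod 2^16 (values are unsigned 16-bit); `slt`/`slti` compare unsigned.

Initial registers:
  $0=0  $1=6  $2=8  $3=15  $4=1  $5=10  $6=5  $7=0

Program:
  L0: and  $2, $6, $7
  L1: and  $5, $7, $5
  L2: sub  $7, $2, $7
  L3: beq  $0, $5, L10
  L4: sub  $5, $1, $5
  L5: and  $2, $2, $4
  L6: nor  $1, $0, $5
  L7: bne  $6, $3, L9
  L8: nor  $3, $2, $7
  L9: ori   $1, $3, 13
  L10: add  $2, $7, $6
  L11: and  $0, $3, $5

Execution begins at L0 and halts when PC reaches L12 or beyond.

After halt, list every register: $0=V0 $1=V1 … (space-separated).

$0=0 $1=6 $2=5 $3=15 $4=1 $5=6 $6=5 $7=0

[0] and  $2, $6, $7  →  {$0:0, $1:6, $2:0, $3:15, $4:1, $5:10, $6:5, $7:0}
[1] and  $5, $7, $5  →  {$0:0, $1:6, $2:0, $3:15, $4:1, $5:0, $6:5, $7:0}
[2] sub  $7, $2, $7  →  {$0:0, $1:6, $2:0, $3:15, $4:1, $5:0, $6:5, $7:0}
[3] beq  $0, $5, L10  →  {$0:0, $1:6, $2:0, $3:15, $4:1, $5:0, $6:5, $7:0}  ⟨branch taken⟩
[4] sub  $5, $1, $5  →  {$0:0, $1:6, $2:0, $3:15, $4:1, $5:6, $6:5, $7:0}
[10] add  $2, $7, $6  →  {$0:0, $1:6, $2:5, $3:15, $4:1, $5:6, $6:5, $7:0}
[11] and  $0, $3, $5  →  {$0:0, $1:6, $2:5, $3:15, $4:1, $5:6, $6:5, $7:0}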